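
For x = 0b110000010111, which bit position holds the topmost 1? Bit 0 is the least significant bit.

0b110000010111 = 110000010111
The topmost 1 is at position 11 (since 2^11 = 2048 ≤ 3095 < 4096).

11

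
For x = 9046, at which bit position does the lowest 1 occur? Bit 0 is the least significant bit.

1

9046 = 10001101010110
Trailing zeros: 1, so the lowest set bit is bit 1 (value 2).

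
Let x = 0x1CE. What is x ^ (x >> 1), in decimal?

x = 111001110 = 462
x>>1 = 011100111
XOR  = 100101001 = 297
(x ^ (x >> 1) gives the standard binary-reflected Gray code of x.)

297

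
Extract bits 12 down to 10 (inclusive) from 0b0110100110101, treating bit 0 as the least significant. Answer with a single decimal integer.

v = 0110100110101
Shift right by 10: 011
Mask low 3 bits: 011 = 3

3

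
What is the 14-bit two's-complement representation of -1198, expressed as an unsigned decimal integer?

1198 in 14 bits: 00010010101110
Invert: 11101101010001
Add 1:  11101101010010 = 15186
(Check: 2^14 - 1198 = 16384 - 1198 = 15186.)

15186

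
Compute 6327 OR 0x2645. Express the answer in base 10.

16119

6327 = 01100010110111
0x2645 = 10011001000101
 OR → 11111011110111 = 16119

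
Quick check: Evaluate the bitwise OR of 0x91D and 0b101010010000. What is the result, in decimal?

2973

0x91D = 100100011101
b = 101010010000
 OR → 101110011101 = 2973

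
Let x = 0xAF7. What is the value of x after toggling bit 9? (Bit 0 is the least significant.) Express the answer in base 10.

x = 101011110111
bit 9 is currently 1; toggle it via x ^ (1 << 9) = x ^ 512
→ 100011110111 = 2295

2295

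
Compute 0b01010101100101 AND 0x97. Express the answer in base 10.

a = 1010101100101
0x97 = 0000010010111
AND → 0000000000101 = 5

5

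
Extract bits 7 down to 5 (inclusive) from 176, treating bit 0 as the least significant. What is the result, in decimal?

v = 10110000
Shift right by 5: 101
Mask low 3 bits: 101 = 5

5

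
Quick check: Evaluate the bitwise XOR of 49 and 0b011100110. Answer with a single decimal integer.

215

49 = 00110001
b = 11100110
XOR → 11010111 = 215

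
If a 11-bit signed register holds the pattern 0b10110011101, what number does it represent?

pattern = 10110011101 (MSB is 1 ⇒ negative)
Invert: 01001100010, add 1 → 01001100011 = 611, so the value is -611.
(Equivalently: 1437 - 2^11 = 1437 - 2048 = -611.)

-611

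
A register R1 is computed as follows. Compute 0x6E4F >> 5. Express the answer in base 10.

0x6E4F = 110111001001111
shift right by 5 → 000001101110010 = 882
(equivalently, floor(28239 / 32))

882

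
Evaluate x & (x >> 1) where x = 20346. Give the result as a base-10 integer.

x = 100111101111010 = 20346
x>>1 = 010011110111101
AND  = 000011100111000 = 1848
(x & (x >> 1) has a 1 wherever x has two consecutive 1 bits.)

1848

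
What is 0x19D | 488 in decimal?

0x19D = 110011101
488 = 111101000
 OR → 111111101 = 509

509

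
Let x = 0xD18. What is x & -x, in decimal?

8

x = 110100011000 = 3352
-x (two's complement) = …001011101000
AND   = 000000001000 = 8
(x & -x isolates the lowest set bit of x.)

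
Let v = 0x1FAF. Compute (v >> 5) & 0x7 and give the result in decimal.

5

v = 01111110101111
Shift right by 5: 011111101
Mask low 3 bits: 101 = 5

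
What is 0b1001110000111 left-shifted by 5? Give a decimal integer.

159968

x = 000001001110000111
shift left by 5 → 100111000011100000 = 159968
(equivalently, 4999 × 2^5 = 4999 × 32)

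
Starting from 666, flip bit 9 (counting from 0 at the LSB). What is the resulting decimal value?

x = 001010011010
bit 9 is currently 1; toggle it via x ^ (1 << 9) = x ^ 512
→ 000010011010 = 154

154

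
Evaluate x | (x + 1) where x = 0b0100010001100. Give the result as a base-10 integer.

x = 100010001100 = 2188
x + 1 = 100010001101
OR    = 100010001101 = 2189
(x | (x + 1) sets the lowest cleared bit.)

2189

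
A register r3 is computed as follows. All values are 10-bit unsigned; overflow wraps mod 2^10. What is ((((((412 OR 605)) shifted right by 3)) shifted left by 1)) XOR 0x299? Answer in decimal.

623

412 = 0110011100
605 = 1001011101
→ OR → 1111011101 = 989
→ shifted right by 3 → 0001111011 = 123
→ shifted left by 1 (mod 2^10) → 0011110110 = 246
0x299 = 1010011001
→ XOR → 1001101111 = 623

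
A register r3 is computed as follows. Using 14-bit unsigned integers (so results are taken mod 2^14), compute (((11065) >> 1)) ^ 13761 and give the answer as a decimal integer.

8285

11065 = 10101100111001
→ >> 1 → 01010110011100 = 5532
13761 = 11010111000001
→ ^ → 10000001011101 = 8285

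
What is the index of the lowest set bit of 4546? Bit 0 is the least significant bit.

1

4546 = 1000111000010
Trailing zeros: 1, so the lowest set bit is bit 1 (value 2).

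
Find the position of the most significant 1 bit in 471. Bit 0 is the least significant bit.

471 = 111010111
The topmost 1 is at position 8 (since 2^8 = 256 ≤ 471 < 512).

8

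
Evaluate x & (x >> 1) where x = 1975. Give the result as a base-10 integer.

915

x = 11110110111 = 1975
x>>1 = 01111011011
AND  = 01110010011 = 915
(x & (x >> 1) has a 1 wherever x has two consecutive 1 bits.)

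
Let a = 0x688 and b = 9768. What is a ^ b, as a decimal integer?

8352

0x688 = 00011010001000
9768 = 10011000101000
XOR → 10000010100000 = 8352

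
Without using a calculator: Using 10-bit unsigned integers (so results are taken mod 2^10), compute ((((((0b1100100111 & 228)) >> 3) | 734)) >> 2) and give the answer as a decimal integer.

183

0b1100100111 = 1100100111
228 = 0011100100
→ & → 0000100100 = 36
→ >> 3 → 0000000100 = 4
734 = 1011011110
→ | → 1011011110 = 734
→ >> 2 → 0010110111 = 183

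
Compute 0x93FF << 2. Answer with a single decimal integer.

0x93FF = 001001001111111111
shift left by 2 → 100100111111111100 = 151548
(equivalently, 37887 × 2^2 = 37887 × 4)

151548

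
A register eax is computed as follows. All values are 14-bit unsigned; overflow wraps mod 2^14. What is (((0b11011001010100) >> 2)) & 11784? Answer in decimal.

3072

0b11011001010100 = 11011001010100
→ >> 2 → 00110110010101 = 3477
11784 = 10111000001000
→ & → 00110000000000 = 3072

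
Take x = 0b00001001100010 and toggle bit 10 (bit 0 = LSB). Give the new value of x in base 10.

x = 00001001100010
bit 10 is currently 0; toggle it via x ^ (1 << 10) = x ^ 1024
→ 00011001100010 = 1634

1634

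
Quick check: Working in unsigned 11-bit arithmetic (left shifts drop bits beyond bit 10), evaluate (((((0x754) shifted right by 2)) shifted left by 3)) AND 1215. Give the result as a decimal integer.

1192

0x754 = 11101010100
→ shifted right by 2 → 00111010101 = 469
→ shifted left by 3 (mod 2^11) → 11010101000 = 1704
1215 = 10010111111
→ AND → 10010101000 = 1192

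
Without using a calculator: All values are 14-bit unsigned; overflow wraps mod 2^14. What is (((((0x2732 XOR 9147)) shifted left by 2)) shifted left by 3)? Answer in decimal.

4384

0x2732 = 10011100110010
9147 = 10001110111011
→ XOR → 00010010001001 = 1161
→ shifted left by 2 (mod 2^14) → 01001000100100 = 4644
→ shifted left by 3 (mod 2^14) → 01000100100000 = 4384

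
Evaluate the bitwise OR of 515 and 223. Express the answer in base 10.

515 = 1000000011
223 = 0011011111
 OR → 1011011111 = 735

735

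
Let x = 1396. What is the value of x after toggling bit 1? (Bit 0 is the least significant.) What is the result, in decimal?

x = 010101110100
bit 1 is currently 0; toggle it via x ^ (1 << 1) = x ^ 2
→ 010101110110 = 1398

1398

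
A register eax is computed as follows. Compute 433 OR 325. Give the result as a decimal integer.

501

433 = 110110001
325 = 101000101
 OR → 111110101 = 501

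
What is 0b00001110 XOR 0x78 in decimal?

a = 0001110
0x78 = 1111000
XOR → 1110110 = 118

118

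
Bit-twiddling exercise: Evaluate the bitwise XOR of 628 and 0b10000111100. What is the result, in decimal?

1608

628 = 01001110100
b = 10000111100
XOR → 11001001000 = 1608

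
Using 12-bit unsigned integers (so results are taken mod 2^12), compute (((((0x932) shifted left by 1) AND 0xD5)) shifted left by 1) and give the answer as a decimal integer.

136

0x932 = 100100110010
→ shifted left by 1 (mod 2^12) → 001001100100 = 612
0xD5 = 000011010101
→ AND → 000001000100 = 68
→ shifted left by 1 (mod 2^12) → 000010001000 = 136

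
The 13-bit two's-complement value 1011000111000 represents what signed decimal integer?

-2504

pattern = 1011000111000 (MSB is 1 ⇒ negative)
Invert: 0100111000111, add 1 → 0100111001000 = 2504, so the value is -2504.
(Equivalently: 5688 - 2^13 = 5688 - 8192 = -2504.)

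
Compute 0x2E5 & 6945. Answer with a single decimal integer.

0x2E5 = 0001011100101
6945 = 1101100100001
AND → 0001000100001 = 545

545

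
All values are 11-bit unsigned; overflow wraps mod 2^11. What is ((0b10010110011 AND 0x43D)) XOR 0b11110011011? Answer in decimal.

0b10010110011 = 10010110011
0x43D = 10000111101
→ AND → 10000110001 = 1073
0b11110011011 = 11110011011
→ XOR → 01110101010 = 938

938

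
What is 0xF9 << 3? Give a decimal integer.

1992

0xF9 = 00011111001
shift left by 3 → 11111001000 = 1992
(equivalently, 249 × 2^3 = 249 × 8)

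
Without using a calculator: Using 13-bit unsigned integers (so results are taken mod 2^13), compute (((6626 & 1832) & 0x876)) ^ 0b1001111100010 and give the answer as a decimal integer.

5058

6626 = 1100111100010
1832 = 0011100101000
→ & → 0000100100000 = 288
0x876 = 0100001110110
→ & → 0000000100000 = 32
0b1001111100010 = 1001111100010
→ ^ → 1001111000010 = 5058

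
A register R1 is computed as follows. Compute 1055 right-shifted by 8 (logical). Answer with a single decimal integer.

4

1055 = 10000011111
shift right by 8 → 00000000100 = 4
(equivalently, floor(1055 / 256))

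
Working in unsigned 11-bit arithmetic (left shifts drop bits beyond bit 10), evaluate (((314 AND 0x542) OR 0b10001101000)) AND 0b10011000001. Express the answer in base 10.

314 = 00100111010
0x542 = 10101000010
→ AND → 00100000010 = 258
0b10001101000 = 10001101000
→ OR → 10101101010 = 1386
0b10011000001 = 10011000001
→ AND → 10001000000 = 1088

1088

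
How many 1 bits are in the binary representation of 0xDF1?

0xDF1 = 110111110001
Count the 1s: 1 + 1 + 1 + 1 + 1 + 1 + 1 + 1 = 8

8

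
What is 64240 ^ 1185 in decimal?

65105

64240 = 1111101011110000
1185 = 0000010010100001
XOR → 1111111001010001 = 65105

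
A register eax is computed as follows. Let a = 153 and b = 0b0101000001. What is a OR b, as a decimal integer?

153 = 010011001
b = 101000001
 OR → 111011001 = 473

473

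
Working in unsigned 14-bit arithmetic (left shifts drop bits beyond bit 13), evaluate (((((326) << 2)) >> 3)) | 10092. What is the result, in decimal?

10223

326 = 00000101000110
→ << 2 (mod 2^14) → 00010100011000 = 1304
→ >> 3 → 00000010100011 = 163
10092 = 10011101101100
→ | → 10011111101111 = 10223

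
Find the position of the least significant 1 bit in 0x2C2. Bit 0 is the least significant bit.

0x2C2 = 1011000010
Trailing zeros: 1, so the lowest set bit is bit 1 (value 2).

1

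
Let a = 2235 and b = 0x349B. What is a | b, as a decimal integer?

15547

2235 = 00100010111011
0x349B = 11010010011011
 OR → 11110010111011 = 15547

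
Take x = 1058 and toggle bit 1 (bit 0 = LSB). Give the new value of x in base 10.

1056

x = 10000100010
bit 1 is currently 1; toggle it via x ^ (1 << 1) = x ^ 2
→ 10000100000 = 1056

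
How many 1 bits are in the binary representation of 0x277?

7

0x277 = 1001110111
Count the 1s: 1 + 1 + 1 + 1 + 1 + 1 + 1 = 7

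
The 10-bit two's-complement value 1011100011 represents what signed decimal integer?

pattern = 1011100011 (MSB is 1 ⇒ negative)
Invert: 0100011100, add 1 → 0100011101 = 285, so the value is -285.
(Equivalently: 739 - 2^10 = 739 - 1024 = -285.)

-285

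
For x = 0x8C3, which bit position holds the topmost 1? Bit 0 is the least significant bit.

0x8C3 = 100011000011
The topmost 1 is at position 11 (since 2^11 = 2048 ≤ 2243 < 4096).

11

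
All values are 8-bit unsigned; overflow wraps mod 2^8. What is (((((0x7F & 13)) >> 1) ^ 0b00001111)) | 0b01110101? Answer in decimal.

0x7F = 01111111
13 = 00001101
→ & → 00001101 = 13
→ >> 1 → 00000110 = 6
0b00001111 = 00001111
→ ^ → 00001001 = 9
0b01110101 = 01110101
→ | → 01111101 = 125

125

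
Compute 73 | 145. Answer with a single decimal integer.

217

73 = 01001001
145 = 10010001
 OR → 11011001 = 217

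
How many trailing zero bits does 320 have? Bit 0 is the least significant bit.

6

320 = 101000000
Trailing zeros: 6, so the lowest set bit is bit 6 (value 64).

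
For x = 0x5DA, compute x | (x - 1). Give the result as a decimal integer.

1499

x = 10111011010 = 1498
x - 1 = 10111011001
OR    = 10111011011 = 1499
(x | (x - 1) sets all bits below the lowest set bit.)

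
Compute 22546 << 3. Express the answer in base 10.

180368

22546 = 000101100000010010
shift left by 3 → 101100000010010000 = 180368
(equivalently, 22546 × 2^3 = 22546 × 8)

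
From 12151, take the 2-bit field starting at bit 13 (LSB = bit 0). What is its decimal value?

v = 0010111101110111
Shift right by 13: 001
Mask low 2 bits: 01 = 1

1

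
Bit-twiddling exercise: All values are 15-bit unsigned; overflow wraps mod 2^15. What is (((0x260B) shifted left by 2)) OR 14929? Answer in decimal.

0x260B = 010011000001011
→ shifted left by 2 (mod 2^15) → 001100000101100 = 6188
14929 = 011101001010001
→ OR → 011101001111101 = 14973

14973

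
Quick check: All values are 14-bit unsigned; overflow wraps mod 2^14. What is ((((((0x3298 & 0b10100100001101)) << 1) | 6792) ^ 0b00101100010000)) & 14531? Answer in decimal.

0x3298 = 11001010011000
0b10100100001101 = 10100100001101
→ & → 10000000001000 = 8200
→ << 1 (mod 2^14) → 00000000010000 = 16
6792 = 01101010001000
→ | → 01101010011000 = 6808
0b00101100010000 = 00101100010000
→ ^ → 01000110001000 = 4488
14531 = 11100011000011
→ & → 01000010000000 = 4224

4224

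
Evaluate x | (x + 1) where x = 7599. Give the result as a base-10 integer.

7615

x = 1110110101111 = 7599
x + 1 = 1110110110000
OR    = 1110110111111 = 7615
(x | (x + 1) sets the lowest cleared bit.)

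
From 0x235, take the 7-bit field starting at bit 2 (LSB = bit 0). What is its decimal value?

13

v = 1000110101
Shift right by 2: 10001101
Mask low 7 bits: 0001101 = 13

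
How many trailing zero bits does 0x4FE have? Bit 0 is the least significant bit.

1

0x4FE = 10011111110
Trailing zeros: 1, so the lowest set bit is bit 1 (value 2).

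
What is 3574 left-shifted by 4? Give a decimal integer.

57184

3574 = 0000110111110110
shift left by 4 → 1101111101100000 = 57184
(equivalently, 3574 × 2^4 = 3574 × 16)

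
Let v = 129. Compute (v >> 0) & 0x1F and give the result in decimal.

1

v = 10000001
Shift right by 0: 10000001
Mask low 5 bits: 00001 = 1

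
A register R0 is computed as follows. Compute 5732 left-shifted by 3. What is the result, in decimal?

45856

5732 = 0001011001100100
shift left by 3 → 1011001100100000 = 45856
(equivalently, 5732 × 2^3 = 5732 × 8)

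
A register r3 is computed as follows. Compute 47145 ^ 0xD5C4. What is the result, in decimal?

47145 = 1011100000101001
0xD5C4 = 1101010111000100
XOR → 0110110111101101 = 28141

28141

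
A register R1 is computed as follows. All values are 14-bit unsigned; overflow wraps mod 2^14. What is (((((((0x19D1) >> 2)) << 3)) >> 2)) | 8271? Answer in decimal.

11503

0x19D1 = 01100111010001
→ >> 2 → 00011001110100 = 1652
→ << 3 (mod 2^14) → 11001110100000 = 13216
→ >> 2 → 00110011101000 = 3304
8271 = 10000001001111
→ | → 10110011101111 = 11503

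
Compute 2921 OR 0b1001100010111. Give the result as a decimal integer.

7039

2921 = 0101101101001
b = 1001100010111
 OR → 1101101111111 = 7039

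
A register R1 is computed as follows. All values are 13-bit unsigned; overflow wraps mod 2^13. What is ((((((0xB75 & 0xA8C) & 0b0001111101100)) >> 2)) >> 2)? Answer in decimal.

32

0xB75 = 0101101110101
0xA8C = 0101010001100
→ & → 0101000000100 = 2564
0b0001111101100 = 0001111101100
→ & → 0001000000100 = 516
→ >> 2 → 0000010000001 = 129
→ >> 2 → 0000000100000 = 32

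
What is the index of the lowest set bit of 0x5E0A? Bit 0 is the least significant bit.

0x5E0A = 101111000001010
Trailing zeros: 1, so the lowest set bit is bit 1 (value 2).

1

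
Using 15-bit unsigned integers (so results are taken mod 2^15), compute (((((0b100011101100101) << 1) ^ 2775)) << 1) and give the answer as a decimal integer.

2106

0b100011101100101 = 100011101100101
→ << 1 (mod 2^15) → 000111011001010 = 3786
2775 = 000101011010111
→ ^ → 000010000011101 = 1053
→ << 1 (mod 2^15) → 000100000111010 = 2106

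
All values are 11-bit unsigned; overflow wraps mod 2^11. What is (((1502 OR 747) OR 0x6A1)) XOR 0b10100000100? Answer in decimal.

763

1502 = 10111011110
747 = 01011101011
→ OR → 11111111111 = 2047
0x6A1 = 11010100001
→ OR → 11111111111 = 2047
0b10100000100 = 10100000100
→ XOR → 01011111011 = 763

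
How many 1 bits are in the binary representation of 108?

4

108 = 1101100
Count the 1s: 1 + 1 + 1 + 1 = 4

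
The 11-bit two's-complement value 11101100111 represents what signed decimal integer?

pattern = 11101100111 (MSB is 1 ⇒ negative)
Invert: 00010011000, add 1 → 00010011001 = 153, so the value is -153.
(Equivalently: 1895 - 2^11 = 1895 - 2048 = -153.)

-153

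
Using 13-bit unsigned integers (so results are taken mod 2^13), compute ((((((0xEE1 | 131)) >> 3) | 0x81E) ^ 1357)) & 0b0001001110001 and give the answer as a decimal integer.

17

0xEE1 = 0111011100001
131 = 0000010000011
→ | → 0111011100011 = 3811
→ >> 3 → 0000111011100 = 476
0x81E = 0100000011110
→ | → 0100111011110 = 2526
1357 = 0010101001101
→ ^ → 0110010010011 = 3219
0b0001001110001 = 0001001110001
→ & → 0000000010001 = 17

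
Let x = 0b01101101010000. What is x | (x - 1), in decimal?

7007

x = 1101101010000 = 6992
x - 1 = 1101101001111
OR    = 1101101011111 = 7007
(x | (x - 1) sets all bits below the lowest set bit.)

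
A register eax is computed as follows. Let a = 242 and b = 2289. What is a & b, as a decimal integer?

240

242 = 000011110010
2289 = 100011110001
AND → 000011110000 = 240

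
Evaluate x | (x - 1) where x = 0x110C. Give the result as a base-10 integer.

4367

x = 1000100001100 = 4364
x - 1 = 1000100001011
OR    = 1000100001111 = 4367
(x | (x - 1) sets all bits below the lowest set bit.)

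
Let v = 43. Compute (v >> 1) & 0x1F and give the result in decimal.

v = 00101011
Shift right by 1: 0010101
Mask low 5 bits: 10101 = 21

21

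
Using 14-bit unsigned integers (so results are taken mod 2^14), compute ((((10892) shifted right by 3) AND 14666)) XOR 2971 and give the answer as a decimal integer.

2779

10892 = 10101010001100
→ shifted right by 3 → 00010101010001 = 1361
14666 = 11100101001010
→ AND → 00000101000000 = 320
2971 = 00101110011011
→ XOR → 00101011011011 = 2779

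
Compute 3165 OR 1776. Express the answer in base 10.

3165 = 110001011101
1776 = 011011110000
 OR → 111011111101 = 3837

3837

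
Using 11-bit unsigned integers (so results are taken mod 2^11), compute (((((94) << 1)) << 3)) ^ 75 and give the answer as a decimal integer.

1451

94 = 00001011110
→ << 1 (mod 2^11) → 00010111100 = 188
→ << 3 (mod 2^11) → 10111100000 = 1504
75 = 00001001011
→ ^ → 10110101011 = 1451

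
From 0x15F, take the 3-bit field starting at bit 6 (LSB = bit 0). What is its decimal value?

v = 000101011111
Shift right by 6: 000101
Mask low 3 bits: 101 = 5

5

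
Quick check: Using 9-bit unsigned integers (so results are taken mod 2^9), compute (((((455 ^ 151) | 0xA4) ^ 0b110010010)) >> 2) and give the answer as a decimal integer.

455 = 111000111
151 = 010010111
→ ^ → 101010000 = 336
0xA4 = 010100100
→ | → 111110100 = 500
0b110010010 = 110010010
→ ^ → 001100110 = 102
→ >> 2 → 000011001 = 25

25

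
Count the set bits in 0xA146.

6

0xA146 = 1010000101000110
Count the 1s: 1 + 1 + 1 + 1 + 1 + 1 = 6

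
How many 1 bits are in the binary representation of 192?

192 = 11000000
Count the 1s: 1 + 1 = 2

2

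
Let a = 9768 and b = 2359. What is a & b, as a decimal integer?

32

9768 = 10011000101000
2359 = 00100100110111
AND → 00000000100000 = 32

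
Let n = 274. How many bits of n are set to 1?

274 = 100010010
Count the 1s: 1 + 1 + 1 = 3

3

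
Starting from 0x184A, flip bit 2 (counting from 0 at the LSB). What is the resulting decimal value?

x = 01100001001010
bit 2 is currently 0; toggle it via x ^ (1 << 2) = x ^ 4
→ 01100001001110 = 6222

6222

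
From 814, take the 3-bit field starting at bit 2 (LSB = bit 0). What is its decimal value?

v = 1100101110
Shift right by 2: 11001011
Mask low 3 bits: 011 = 3

3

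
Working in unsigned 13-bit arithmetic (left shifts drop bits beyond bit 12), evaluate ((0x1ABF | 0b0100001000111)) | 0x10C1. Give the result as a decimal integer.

6911

0x1ABF = 1101010111111
0b0100001000111 = 0100001000111
→ | → 1101011111111 = 6911
0x10C1 = 1000011000001
→ | → 1101011111111 = 6911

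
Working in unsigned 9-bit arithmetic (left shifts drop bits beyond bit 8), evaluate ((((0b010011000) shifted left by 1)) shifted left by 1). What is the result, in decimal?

0b010011000 = 010011000
→ shifted left by 1 (mod 2^9) → 100110000 = 304
→ shifted left by 1 (mod 2^9) → 001100000 = 96

96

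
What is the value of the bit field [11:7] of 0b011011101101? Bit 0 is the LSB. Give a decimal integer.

13

v = 011011101101
Shift right by 7: 01101
Mask low 5 bits: 01101 = 13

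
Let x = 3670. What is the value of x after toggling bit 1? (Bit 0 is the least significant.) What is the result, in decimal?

3668

x = 111001010110
bit 1 is currently 1; toggle it via x ^ (1 << 1) = x ^ 2
→ 111001010100 = 3668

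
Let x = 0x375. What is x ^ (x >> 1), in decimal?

x = 1101110101 = 885
x>>1 = 0110111010
XOR  = 1011001111 = 719
(x ^ (x >> 1) gives the standard binary-reflected Gray code of x.)

719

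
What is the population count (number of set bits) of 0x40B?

0x40B = 10000001011
Count the 1s: 1 + 1 + 1 + 1 = 4

4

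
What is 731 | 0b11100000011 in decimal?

2011

731 = 01011011011
b = 11100000011
 OR → 11111011011 = 2011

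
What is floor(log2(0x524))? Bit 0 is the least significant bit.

10

0x524 = 10100100100
The topmost 1 is at position 10 (since 2^10 = 1024 ≤ 1316 < 2048).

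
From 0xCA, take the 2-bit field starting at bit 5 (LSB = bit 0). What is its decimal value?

2

v = 011001010
Shift right by 5: 0110
Mask low 2 bits: 10 = 2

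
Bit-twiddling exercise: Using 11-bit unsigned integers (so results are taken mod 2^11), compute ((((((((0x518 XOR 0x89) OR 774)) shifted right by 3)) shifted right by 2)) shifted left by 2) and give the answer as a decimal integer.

240

0x518 = 10100011000
0x89 = 00010001001
→ XOR → 10110010001 = 1425
774 = 01100000110
→ OR → 11110010111 = 1943
→ shifted right by 3 → 00011110010 = 242
→ shifted right by 2 → 00000111100 = 60
→ shifted left by 2 (mod 2^11) → 00011110000 = 240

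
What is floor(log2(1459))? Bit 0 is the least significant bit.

1459 = 10110110011
The topmost 1 is at position 10 (since 2^10 = 1024 ≤ 1459 < 2048).

10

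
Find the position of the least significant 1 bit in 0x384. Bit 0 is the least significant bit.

2

0x384 = 1110000100
Trailing zeros: 2, so the lowest set bit is bit 2 (value 4).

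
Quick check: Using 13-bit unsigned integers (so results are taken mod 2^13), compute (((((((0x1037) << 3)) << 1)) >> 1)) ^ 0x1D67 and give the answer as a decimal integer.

7391

0x1037 = 1000000110111
→ << 3 (mod 2^13) → 0000110111000 = 440
→ << 1 (mod 2^13) → 0001101110000 = 880
→ >> 1 → 0000110111000 = 440
0x1D67 = 1110101100111
→ ^ → 1110011011111 = 7391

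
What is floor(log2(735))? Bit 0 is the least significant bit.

735 = 1011011111
The topmost 1 is at position 9 (since 2^9 = 512 ≤ 735 < 1024).

9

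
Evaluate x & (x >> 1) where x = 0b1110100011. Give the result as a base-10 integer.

385

x = 1110100011 = 931
x>>1 = 0111010001
AND  = 0110000001 = 385
(x & (x >> 1) has a 1 wherever x has two consecutive 1 bits.)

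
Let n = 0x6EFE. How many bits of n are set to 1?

12

0x6EFE = 110111011111110
Count the 1s: 1 + 1 + 1 + 1 + 1 + 1 + 1 + 1 + 1 + 1 + 1 + 1 = 12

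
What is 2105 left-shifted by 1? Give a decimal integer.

4210

2105 = 0100000111001
shift left by 1 → 1000001110010 = 4210
(equivalently, 2105 × 2^1 = 2105 × 2)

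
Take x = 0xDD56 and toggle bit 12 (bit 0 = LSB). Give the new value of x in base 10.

x = 1101110101010110
bit 12 is currently 1; toggle it via x ^ (1 << 12) = x ^ 4096
→ 1100110101010110 = 52566

52566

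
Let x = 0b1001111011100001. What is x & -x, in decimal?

1

x = 1001111011100001 = 40673
-x (two's complement) = …0110000100011111
AND   = 0000000000000001 = 1
(x & -x isolates the lowest set bit of x.)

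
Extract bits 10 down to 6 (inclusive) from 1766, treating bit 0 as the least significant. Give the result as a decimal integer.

27

v = 11011100110
Shift right by 6: 11011
Mask low 5 bits: 11011 = 27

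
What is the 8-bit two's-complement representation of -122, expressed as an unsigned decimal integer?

122 in 8 bits: 01111010
Invert: 10000101
Add 1:  10000110 = 134
(Check: 2^8 - 122 = 256 - 122 = 134.)

134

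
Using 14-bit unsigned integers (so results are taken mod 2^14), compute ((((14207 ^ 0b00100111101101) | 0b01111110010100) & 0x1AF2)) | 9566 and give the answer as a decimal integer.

16350

14207 = 11011101111111
0b00100111101101 = 00100111101101
→ ^ → 11111010010010 = 16018
0b01111110010100 = 01111110010100
→ | → 11111110010110 = 16278
0x1AF2 = 01101011110010
→ & → 01101010010010 = 6802
9566 = 10010101011110
→ | → 11111111011110 = 16350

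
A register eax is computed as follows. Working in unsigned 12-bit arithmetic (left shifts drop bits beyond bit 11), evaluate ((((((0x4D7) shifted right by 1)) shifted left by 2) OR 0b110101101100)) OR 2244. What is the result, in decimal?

3564

0x4D7 = 010011010111
→ shifted right by 1 → 001001101011 = 619
→ shifted left by 2 (mod 2^12) → 100110101100 = 2476
0b110101101100 = 110101101100
→ OR → 110111101100 = 3564
2244 = 100011000100
→ OR → 110111101100 = 3564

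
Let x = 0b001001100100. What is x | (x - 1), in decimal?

x = 1001100100 = 612
x - 1 = 1001100011
OR    = 1001100111 = 615
(x | (x - 1) sets all bits below the lowest set bit.)

615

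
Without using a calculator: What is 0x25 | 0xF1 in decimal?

0x25 = 00100101
0xF1 = 11110001
 OR → 11110101 = 245

245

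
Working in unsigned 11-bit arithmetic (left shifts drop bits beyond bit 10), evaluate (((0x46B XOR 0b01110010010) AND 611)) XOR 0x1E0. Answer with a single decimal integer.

897

0x46B = 10001101011
0b01110010010 = 01110010010
→ XOR → 11111111001 = 2041
611 = 01001100011
→ AND → 01001100001 = 609
0x1E0 = 00111100000
→ XOR → 01110000001 = 897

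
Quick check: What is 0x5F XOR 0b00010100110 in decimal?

0x5F = 01011111
b = 10100110
XOR → 11111001 = 249

249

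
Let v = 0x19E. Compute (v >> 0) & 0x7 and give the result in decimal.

6

v = 110011110
Shift right by 0: 110011110
Mask low 3 bits: 110 = 6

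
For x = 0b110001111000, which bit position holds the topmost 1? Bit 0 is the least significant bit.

11

0b110001111000 = 110001111000
The topmost 1 is at position 11 (since 2^11 = 2048 ≤ 3192 < 4096).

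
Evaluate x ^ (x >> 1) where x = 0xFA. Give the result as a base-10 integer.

x = 11111010 = 250
x>>1 = 01111101
XOR  = 10000111 = 135
(x ^ (x >> 1) gives the standard binary-reflected Gray code of x.)

135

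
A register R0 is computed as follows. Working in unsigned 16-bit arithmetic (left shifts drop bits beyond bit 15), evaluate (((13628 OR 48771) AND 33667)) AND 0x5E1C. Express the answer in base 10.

512

13628 = 0011010100111100
48771 = 1011111010000011
→ OR → 1011111110111111 = 49087
33667 = 1000001110000011
→ AND → 1000001110000011 = 33667
0x5E1C = 0101111000011100
→ AND → 0000001000000000 = 512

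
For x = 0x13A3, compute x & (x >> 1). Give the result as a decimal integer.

x = 1001110100011 = 5027
x>>1 = 0100111010001
AND  = 0000110000001 = 385
(x & (x >> 1) has a 1 wherever x has two consecutive 1 bits.)

385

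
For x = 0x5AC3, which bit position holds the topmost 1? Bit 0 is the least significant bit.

0x5AC3 = 101101011000011
The topmost 1 is at position 14 (since 2^14 = 16384 ≤ 23235 < 32768).

14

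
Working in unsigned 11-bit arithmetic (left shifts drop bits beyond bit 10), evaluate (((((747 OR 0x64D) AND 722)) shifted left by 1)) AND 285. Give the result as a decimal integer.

747 = 01011101011
0x64D = 11001001101
→ OR → 11011101111 = 1775
722 = 01011010010
→ AND → 01011000010 = 706
→ shifted left by 1 (mod 2^11) → 10110000100 = 1412
285 = 00100011101
→ AND → 00100000100 = 260

260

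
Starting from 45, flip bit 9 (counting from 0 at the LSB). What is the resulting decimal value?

557

x = 0000101101
bit 9 is currently 0; toggle it via x ^ (1 << 9) = x ^ 512
→ 1000101101 = 557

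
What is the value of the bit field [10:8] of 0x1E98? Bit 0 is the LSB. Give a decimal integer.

6

v = 01111010011000
Shift right by 8: 011110
Mask low 3 bits: 110 = 6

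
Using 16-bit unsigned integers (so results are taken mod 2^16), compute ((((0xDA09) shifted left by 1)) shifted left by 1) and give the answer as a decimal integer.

26660

0xDA09 = 1101101000001001
→ shifted left by 1 (mod 2^16) → 1011010000010010 = 46098
→ shifted left by 1 (mod 2^16) → 0110100000100100 = 26660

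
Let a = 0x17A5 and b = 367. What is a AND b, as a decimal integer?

293

0x17A5 = 1011110100101
367 = 0000101101111
AND → 0000100100101 = 293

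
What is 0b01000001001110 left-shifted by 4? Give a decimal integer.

66784

x = 00001000001001110
shift left by 4 → 10000010011100000 = 66784
(equivalently, 4174 × 2^4 = 4174 × 16)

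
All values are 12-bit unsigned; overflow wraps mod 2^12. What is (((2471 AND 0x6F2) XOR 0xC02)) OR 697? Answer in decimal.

2471 = 100110100111
0x6F2 = 011011110010
→ AND → 000010100010 = 162
0xC02 = 110000000010
→ XOR → 110010100000 = 3232
697 = 001010111001
→ OR → 111010111001 = 3769

3769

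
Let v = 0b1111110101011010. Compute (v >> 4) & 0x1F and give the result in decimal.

v = 1111110101011010
Shift right by 4: 111111010101
Mask low 5 bits: 10101 = 21

21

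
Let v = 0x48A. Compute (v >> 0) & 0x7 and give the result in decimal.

2

v = 10010001010
Shift right by 0: 10010001010
Mask low 3 bits: 010 = 2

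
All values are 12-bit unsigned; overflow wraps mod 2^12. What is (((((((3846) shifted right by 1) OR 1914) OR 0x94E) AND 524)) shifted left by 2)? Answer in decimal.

3846 = 111100000110
→ shifted right by 1 → 011110000011 = 1923
1914 = 011101111010
→ OR → 011111111011 = 2043
0x94E = 100101001110
→ OR → 111111111111 = 4095
524 = 001000001100
→ AND → 001000001100 = 524
→ shifted left by 2 (mod 2^12) → 100000110000 = 2096

2096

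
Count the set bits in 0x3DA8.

0x3DA8 = 11110110101000
Count the 1s: 1 + 1 + 1 + 1 + 1 + 1 + 1 + 1 = 8

8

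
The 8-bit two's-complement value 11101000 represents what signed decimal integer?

-24

pattern = 11101000 (MSB is 1 ⇒ negative)
Invert: 00010111, add 1 → 00011000 = 24, so the value is -24.
(Equivalently: 232 - 2^8 = 232 - 256 = -24.)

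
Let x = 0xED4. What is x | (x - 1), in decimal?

x = 111011010100 = 3796
x - 1 = 111011010011
OR    = 111011010111 = 3799
(x | (x - 1) sets all bits below the lowest set bit.)

3799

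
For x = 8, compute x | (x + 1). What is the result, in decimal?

x = 1000 = 8
x + 1 = 1001
OR    = 1001 = 9
(x | (x + 1) sets the lowest cleared bit.)

9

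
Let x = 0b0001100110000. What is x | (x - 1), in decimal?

x = 1100110000 = 816
x - 1 = 1100101111
OR    = 1100111111 = 831
(x | (x - 1) sets all bits below the lowest set bit.)

831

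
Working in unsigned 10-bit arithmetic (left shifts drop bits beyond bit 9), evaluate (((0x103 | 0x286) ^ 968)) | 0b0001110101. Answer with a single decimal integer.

127

0x103 = 0100000011
0x286 = 1010000110
→ | → 1110000111 = 903
968 = 1111001000
→ ^ → 0001001111 = 79
0b0001110101 = 0001110101
→ | → 0001111111 = 127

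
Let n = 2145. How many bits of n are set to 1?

2145 = 100001100001
Count the 1s: 1 + 1 + 1 + 1 = 4

4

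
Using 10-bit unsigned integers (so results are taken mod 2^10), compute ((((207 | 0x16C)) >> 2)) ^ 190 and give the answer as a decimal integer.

197

207 = 0011001111
0x16C = 0101101100
→ | → 0111101111 = 495
→ >> 2 → 0001111011 = 123
190 = 0010111110
→ ^ → 0011000101 = 197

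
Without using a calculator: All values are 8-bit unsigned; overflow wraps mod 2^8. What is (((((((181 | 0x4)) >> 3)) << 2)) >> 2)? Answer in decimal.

181 = 10110101
0x4 = 00000100
→ | → 10110101 = 181
→ >> 3 → 00010110 = 22
→ << 2 (mod 2^8) → 01011000 = 88
→ >> 2 → 00010110 = 22

22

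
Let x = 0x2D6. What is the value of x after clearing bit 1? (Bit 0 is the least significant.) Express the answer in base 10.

x = 1011010110
bit 1 is currently 1; clear it via x & ~(1 << 1) = x & ~2
→ 1011010100 = 724

724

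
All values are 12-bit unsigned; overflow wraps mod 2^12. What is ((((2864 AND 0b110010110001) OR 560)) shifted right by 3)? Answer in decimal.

2864 = 101100110000
0b110010110001 = 110010110001
→ AND → 100000110000 = 2096
560 = 001000110000
→ OR → 101000110000 = 2608
→ shifted right by 3 → 000101000110 = 326

326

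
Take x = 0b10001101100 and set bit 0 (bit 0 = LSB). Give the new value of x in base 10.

x = 10001101100
bit 0 is currently 0; set it via x | (1 << 0) = x | 1
→ 10001101101 = 1133

1133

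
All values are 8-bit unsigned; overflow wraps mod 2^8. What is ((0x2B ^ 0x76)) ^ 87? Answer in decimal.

10

0x2B = 00101011
0x76 = 01110110
→ ^ → 01011101 = 93
87 = 01010111
→ ^ → 00001010 = 10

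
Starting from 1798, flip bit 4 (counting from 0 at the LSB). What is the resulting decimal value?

1814

x = 11100000110
bit 4 is currently 0; toggle it via x ^ (1 << 4) = x ^ 16
→ 11100010110 = 1814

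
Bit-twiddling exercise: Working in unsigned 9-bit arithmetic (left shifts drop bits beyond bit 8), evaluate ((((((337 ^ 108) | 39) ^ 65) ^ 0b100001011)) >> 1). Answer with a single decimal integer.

58

337 = 101010001
108 = 001101100
→ ^ → 100111101 = 317
39 = 000100111
→ | → 100111111 = 319
65 = 001000001
→ ^ → 101111110 = 382
0b100001011 = 100001011
→ ^ → 001110101 = 117
→ >> 1 → 000111010 = 58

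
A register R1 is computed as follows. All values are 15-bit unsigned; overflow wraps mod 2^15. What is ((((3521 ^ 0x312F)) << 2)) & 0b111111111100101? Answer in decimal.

3521 = 000110111000001
0x312F = 011000100101111
→ ^ → 011110011101110 = 15598
→ << 2 (mod 2^15) → 111001110111000 = 29624
0b111111111100101 = 111111111100101
→ & → 111001110100000 = 29600

29600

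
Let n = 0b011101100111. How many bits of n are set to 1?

8

n = 11101100111
Count the 1s: 1 + 1 + 1 + 1 + 1 + 1 + 1 + 1 = 8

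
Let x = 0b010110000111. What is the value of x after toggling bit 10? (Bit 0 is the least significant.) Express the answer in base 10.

391

x = 010110000111
bit 10 is currently 1; toggle it via x ^ (1 << 10) = x ^ 1024
→ 000110000111 = 391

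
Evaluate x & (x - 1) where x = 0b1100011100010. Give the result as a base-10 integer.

x = 1100011100010 = 6370
x - 1 = 1100011100001
AND   = 1100011100000 = 6368
(x & (x - 1) clears the lowest set bit of x.)

6368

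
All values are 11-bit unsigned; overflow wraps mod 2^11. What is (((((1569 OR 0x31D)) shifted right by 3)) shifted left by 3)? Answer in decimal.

1569 = 11000100001
0x31D = 01100011101
→ OR → 11100111101 = 1853
→ shifted right by 3 → 00011100111 = 231
→ shifted left by 3 (mod 2^11) → 11100111000 = 1848

1848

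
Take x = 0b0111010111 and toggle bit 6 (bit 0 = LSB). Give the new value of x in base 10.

x = 0111010111
bit 6 is currently 1; toggle it via x ^ (1 << 6) = x ^ 64
→ 0110010111 = 407

407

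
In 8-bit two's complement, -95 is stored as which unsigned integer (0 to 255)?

161

95 in 8 bits: 01011111
Invert: 10100000
Add 1:  10100001 = 161
(Check: 2^8 - 95 = 256 - 95 = 161.)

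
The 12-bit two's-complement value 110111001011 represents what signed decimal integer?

-565

pattern = 110111001011 (MSB is 1 ⇒ negative)
Invert: 001000110100, add 1 → 001000110101 = 565, so the value is -565.
(Equivalently: 3531 - 2^12 = 3531 - 4096 = -565.)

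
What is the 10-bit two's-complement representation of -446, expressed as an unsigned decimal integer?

446 in 10 bits: 0110111110
Invert: 1001000001
Add 1:  1001000010 = 578
(Check: 2^10 - 446 = 1024 - 446 = 578.)

578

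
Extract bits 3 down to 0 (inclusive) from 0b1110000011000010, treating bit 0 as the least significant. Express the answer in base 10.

v = 1110000011000010
Shift right by 0: 1110000011000010
Mask low 4 bits: 0010 = 2

2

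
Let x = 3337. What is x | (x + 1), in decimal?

3339

x = 110100001001 = 3337
x + 1 = 110100001010
OR    = 110100001011 = 3339
(x | (x + 1) sets the lowest cleared bit.)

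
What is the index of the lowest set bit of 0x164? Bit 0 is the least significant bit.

2

0x164 = 101100100
Trailing zeros: 2, so the lowest set bit is bit 2 (value 4).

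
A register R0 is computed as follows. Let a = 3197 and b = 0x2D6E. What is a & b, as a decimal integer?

3180

3197 = 00110001111101
0x2D6E = 10110101101110
AND → 00110001101100 = 3180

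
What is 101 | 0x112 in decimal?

101 = 001100101
0x112 = 100010010
 OR → 101110111 = 375

375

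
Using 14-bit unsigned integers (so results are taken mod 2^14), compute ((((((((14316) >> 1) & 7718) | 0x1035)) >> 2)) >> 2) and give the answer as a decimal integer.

14316 = 11011111101100
→ >> 1 → 01101111110110 = 7158
7718 = 01111000100110
→ & → 01101000100110 = 6694
0x1035 = 01000000110101
→ | → 01101000110111 = 6711
→ >> 2 → 00011010001101 = 1677
→ >> 2 → 00000110100011 = 419

419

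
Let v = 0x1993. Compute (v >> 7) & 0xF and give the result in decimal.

v = 01100110010011
Shift right by 7: 0110011
Mask low 4 bits: 0011 = 3

3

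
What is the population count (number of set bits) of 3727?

3727 = 111010001111
Count the 1s: 1 + 1 + 1 + 1 + 1 + 1 + 1 + 1 = 8

8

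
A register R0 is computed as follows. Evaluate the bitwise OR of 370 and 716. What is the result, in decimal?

1022

370 = 0101110010
716 = 1011001100
 OR → 1111111110 = 1022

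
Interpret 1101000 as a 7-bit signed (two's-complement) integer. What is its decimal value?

-24

pattern = 1101000 (MSB is 1 ⇒ negative)
Invert: 0010111, add 1 → 0011000 = 24, so the value is -24.
(Equivalently: 104 - 2^7 = 104 - 128 = -24.)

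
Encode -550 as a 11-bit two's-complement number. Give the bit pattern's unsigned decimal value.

1498

550 in 11 bits: 01000100110
Invert: 10111011001
Add 1:  10111011010 = 1498
(Check: 2^11 - 550 = 2048 - 550 = 1498.)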